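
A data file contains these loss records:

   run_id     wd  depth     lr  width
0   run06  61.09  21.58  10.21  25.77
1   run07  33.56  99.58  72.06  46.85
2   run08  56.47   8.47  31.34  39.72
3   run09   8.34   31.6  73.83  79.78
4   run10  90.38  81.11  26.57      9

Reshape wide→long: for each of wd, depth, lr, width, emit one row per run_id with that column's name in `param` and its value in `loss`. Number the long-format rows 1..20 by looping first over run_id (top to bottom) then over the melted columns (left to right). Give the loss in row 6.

99.58

20 rows total (5 × 4). Row 6: index ⌊(6-1)/4⌋ = 1 into run_id → run07; (6-1) mod 4 = 1 into the melted columns → depth.
So row 6 is (run07, depth, 99.58); loss = 99.58.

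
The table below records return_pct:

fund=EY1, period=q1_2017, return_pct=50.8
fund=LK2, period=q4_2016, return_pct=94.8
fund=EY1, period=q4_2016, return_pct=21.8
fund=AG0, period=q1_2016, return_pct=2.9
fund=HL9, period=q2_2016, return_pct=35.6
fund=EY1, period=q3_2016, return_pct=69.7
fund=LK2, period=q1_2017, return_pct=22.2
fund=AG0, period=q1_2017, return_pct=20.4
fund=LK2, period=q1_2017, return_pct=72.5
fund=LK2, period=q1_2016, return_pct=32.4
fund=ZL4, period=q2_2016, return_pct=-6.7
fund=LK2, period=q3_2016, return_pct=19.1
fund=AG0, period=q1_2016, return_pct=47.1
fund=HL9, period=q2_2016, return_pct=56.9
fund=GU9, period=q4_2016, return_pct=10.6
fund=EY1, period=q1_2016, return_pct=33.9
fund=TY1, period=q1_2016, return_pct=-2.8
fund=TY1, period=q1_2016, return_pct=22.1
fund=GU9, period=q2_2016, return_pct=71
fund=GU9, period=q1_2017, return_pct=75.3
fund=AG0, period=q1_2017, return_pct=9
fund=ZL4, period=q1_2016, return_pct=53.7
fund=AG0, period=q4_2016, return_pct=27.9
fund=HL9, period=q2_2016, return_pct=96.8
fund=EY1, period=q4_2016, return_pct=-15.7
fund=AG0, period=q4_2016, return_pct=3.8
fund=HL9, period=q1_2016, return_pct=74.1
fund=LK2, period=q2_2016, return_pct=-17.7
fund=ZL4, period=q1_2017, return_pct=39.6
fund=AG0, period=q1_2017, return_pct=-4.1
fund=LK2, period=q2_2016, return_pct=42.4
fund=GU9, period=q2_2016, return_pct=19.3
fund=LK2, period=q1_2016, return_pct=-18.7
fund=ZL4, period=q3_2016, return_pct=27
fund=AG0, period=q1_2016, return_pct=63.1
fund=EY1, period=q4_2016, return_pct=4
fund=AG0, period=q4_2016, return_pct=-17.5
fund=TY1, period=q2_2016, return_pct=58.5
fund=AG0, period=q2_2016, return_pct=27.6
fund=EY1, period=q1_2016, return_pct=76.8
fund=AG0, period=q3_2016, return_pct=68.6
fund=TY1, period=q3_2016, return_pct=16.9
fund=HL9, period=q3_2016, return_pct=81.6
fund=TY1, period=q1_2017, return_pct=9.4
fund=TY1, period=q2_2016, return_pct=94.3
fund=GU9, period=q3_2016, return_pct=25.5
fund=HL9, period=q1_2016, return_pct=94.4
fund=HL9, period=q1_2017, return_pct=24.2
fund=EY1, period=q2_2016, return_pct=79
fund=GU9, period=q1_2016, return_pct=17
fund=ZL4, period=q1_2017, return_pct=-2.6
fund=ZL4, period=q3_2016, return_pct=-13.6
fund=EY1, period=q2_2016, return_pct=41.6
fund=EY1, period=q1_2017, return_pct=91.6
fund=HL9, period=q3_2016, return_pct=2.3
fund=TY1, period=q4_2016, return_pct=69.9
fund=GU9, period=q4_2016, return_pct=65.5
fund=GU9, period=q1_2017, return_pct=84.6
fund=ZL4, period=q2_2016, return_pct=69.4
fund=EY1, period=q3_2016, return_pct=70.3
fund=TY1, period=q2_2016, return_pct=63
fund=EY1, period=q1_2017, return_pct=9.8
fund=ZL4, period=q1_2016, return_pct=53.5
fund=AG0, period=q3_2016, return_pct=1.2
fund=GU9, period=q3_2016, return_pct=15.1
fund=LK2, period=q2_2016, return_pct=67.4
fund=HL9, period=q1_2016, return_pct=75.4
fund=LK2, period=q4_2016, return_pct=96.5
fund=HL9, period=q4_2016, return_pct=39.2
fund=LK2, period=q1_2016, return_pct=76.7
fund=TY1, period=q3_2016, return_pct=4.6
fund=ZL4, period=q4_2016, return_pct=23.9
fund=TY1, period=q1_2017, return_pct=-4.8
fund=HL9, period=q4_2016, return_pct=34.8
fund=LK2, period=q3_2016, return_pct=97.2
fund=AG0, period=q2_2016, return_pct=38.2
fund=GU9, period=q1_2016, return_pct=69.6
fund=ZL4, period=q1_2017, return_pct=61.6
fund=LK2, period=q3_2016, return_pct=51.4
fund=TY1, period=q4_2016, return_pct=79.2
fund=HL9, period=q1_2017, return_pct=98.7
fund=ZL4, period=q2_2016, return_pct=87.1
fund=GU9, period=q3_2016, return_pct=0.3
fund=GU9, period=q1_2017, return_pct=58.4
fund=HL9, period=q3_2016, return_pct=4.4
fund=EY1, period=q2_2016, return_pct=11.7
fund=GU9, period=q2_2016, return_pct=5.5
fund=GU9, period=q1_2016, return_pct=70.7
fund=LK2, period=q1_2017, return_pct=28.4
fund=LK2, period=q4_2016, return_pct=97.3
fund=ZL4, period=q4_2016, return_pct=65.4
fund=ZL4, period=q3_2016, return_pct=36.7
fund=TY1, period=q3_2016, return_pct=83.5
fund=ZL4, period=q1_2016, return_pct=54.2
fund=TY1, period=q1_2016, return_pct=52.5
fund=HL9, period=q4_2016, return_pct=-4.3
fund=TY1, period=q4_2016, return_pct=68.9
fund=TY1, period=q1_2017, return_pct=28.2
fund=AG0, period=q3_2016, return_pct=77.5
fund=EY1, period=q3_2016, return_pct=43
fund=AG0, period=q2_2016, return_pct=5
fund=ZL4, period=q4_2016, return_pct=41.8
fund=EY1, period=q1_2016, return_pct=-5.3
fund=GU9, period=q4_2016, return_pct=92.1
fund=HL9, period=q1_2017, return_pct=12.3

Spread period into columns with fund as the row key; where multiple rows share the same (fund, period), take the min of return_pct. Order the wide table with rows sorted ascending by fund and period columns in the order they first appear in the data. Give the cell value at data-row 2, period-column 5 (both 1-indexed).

43

With rows sorted ascending by fund, row 2 is fund=EY1. period columns in first-appearance order: q1_2017, q4_2016, q1_2016, q2_2016, q3_2016; column 5 is q3_2016.
Long rows with fund=EY1, period=q3_2016: min(69.7, 70.3, 43) = 43.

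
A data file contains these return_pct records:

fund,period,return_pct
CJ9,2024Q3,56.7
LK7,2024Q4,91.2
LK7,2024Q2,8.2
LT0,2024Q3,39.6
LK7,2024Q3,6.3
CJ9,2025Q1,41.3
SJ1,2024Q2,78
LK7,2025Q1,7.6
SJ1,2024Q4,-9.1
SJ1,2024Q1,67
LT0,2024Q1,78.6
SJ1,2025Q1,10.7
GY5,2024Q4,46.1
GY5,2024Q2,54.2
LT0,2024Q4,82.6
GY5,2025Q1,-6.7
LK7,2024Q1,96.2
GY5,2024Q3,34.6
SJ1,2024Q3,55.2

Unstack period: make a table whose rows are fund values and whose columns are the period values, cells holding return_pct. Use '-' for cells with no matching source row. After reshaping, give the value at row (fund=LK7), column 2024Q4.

The long row with fund=LK7, period=2024Q4 has return_pct=91.2.

91.2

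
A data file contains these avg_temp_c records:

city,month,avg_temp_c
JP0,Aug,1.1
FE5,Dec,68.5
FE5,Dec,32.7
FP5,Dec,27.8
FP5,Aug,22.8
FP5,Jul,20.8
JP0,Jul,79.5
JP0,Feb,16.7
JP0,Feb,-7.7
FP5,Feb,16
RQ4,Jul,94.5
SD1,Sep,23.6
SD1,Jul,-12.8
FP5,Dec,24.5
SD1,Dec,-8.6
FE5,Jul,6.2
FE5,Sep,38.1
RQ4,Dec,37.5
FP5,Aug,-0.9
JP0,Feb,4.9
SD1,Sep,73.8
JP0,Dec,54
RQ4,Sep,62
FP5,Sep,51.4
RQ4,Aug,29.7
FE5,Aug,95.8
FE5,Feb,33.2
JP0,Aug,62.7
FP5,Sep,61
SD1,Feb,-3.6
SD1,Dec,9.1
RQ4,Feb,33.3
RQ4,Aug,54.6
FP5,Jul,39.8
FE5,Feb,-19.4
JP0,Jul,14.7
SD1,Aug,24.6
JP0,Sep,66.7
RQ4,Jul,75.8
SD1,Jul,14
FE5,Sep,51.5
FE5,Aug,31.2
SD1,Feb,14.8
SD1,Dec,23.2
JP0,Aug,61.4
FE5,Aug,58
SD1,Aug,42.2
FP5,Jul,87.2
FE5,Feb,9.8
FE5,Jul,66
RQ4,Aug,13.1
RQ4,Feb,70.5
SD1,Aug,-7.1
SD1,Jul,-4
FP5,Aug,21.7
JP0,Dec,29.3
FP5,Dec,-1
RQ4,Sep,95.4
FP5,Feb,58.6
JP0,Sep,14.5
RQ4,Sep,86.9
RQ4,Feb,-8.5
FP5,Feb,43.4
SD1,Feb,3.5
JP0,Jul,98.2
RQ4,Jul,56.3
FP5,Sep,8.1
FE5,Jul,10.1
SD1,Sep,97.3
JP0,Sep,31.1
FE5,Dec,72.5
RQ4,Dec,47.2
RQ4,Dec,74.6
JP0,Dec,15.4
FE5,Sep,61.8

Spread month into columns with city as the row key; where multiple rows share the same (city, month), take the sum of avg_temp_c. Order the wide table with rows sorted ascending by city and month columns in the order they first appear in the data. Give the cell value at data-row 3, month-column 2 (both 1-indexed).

With rows sorted ascending by city, row 3 is city=JP0. month columns in first-appearance order: Aug, Dec, Jul, Feb, Sep; column 2 is Dec.
Long rows with city=JP0, month=Dec: 54 + 29.3 + 15.4 = 98.7.

98.7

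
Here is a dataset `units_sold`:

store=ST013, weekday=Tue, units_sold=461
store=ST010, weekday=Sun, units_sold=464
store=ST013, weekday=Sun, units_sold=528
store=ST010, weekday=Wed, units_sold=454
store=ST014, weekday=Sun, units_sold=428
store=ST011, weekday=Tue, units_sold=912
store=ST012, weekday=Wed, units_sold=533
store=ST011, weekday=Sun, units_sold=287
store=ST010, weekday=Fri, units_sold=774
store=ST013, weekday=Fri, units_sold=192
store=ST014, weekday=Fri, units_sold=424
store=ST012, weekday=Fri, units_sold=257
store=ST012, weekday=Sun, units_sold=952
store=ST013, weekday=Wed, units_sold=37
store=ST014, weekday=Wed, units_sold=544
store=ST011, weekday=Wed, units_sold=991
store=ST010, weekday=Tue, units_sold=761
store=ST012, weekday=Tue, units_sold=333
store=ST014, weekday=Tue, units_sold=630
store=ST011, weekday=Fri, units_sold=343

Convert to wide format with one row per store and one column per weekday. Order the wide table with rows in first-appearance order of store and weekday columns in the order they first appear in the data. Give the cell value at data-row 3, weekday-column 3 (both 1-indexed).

544

With rows in first-appearance order of store, row 3 is store=ST014. weekday columns in first-appearance order: Tue, Sun, Wed, Fri; column 3 is Wed.
Long rows with store=ST014, weekday=Wed: units_sold = 544.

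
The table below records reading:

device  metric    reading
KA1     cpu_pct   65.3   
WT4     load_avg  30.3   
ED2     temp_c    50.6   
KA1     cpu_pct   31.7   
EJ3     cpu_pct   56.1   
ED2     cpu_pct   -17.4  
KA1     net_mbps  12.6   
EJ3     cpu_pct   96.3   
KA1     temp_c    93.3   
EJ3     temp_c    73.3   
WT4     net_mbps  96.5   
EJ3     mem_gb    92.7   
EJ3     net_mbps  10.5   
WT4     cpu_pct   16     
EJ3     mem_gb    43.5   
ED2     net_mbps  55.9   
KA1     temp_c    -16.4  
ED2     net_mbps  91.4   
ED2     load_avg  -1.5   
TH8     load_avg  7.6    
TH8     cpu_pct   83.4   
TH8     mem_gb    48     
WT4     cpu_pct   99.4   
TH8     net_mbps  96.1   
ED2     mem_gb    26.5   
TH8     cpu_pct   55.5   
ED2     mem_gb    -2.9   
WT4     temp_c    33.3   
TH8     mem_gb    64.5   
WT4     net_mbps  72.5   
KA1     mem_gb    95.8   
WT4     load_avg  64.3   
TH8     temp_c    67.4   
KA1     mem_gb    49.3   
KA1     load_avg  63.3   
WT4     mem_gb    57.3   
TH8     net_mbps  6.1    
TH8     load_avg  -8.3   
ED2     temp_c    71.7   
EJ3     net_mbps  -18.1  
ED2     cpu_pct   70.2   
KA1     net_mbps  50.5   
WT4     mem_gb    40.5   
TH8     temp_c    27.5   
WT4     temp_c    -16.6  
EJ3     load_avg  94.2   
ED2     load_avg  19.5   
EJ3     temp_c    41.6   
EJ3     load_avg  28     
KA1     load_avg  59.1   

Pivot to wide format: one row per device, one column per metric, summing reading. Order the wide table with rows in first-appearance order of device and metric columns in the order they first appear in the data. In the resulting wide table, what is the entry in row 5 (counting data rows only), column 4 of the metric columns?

With rows in first-appearance order of device, row 5 is device=TH8. metric columns in first-appearance order: cpu_pct, load_avg, temp_c, net_mbps, mem_gb; column 4 is net_mbps.
Long rows with device=TH8, metric=net_mbps: 96.1 + 6.1 = 102.2.

102.2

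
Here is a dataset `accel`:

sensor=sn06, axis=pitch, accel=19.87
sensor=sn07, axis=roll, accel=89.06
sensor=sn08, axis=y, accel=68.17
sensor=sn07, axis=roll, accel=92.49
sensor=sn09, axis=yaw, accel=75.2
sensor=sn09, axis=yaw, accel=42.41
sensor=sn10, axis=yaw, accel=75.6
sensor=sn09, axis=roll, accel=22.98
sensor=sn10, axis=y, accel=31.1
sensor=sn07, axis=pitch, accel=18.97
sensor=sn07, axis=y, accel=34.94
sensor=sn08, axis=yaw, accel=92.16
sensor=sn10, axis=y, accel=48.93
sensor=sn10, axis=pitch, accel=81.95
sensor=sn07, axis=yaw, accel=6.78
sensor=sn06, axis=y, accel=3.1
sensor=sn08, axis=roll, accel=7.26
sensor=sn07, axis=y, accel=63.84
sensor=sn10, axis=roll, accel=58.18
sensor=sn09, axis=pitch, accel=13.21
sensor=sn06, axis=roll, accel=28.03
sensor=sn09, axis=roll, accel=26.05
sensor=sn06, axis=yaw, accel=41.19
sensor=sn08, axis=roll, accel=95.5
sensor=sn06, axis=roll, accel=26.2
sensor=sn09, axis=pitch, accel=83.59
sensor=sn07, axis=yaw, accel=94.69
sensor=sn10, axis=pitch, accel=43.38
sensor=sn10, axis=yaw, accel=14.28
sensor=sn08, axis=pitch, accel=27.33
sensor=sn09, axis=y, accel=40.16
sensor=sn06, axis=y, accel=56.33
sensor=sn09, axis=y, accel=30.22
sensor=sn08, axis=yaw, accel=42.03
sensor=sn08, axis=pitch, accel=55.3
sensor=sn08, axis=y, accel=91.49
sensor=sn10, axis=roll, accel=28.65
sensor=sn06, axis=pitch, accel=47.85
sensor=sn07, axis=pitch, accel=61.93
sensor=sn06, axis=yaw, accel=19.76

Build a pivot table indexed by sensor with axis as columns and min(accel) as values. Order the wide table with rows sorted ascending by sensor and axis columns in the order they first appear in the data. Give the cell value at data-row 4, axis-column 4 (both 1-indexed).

42.41

With rows sorted ascending by sensor, row 4 is sensor=sn09. axis columns in first-appearance order: pitch, roll, y, yaw; column 4 is yaw.
Long rows with sensor=sn09, axis=yaw: min(75.2, 42.41) = 42.41.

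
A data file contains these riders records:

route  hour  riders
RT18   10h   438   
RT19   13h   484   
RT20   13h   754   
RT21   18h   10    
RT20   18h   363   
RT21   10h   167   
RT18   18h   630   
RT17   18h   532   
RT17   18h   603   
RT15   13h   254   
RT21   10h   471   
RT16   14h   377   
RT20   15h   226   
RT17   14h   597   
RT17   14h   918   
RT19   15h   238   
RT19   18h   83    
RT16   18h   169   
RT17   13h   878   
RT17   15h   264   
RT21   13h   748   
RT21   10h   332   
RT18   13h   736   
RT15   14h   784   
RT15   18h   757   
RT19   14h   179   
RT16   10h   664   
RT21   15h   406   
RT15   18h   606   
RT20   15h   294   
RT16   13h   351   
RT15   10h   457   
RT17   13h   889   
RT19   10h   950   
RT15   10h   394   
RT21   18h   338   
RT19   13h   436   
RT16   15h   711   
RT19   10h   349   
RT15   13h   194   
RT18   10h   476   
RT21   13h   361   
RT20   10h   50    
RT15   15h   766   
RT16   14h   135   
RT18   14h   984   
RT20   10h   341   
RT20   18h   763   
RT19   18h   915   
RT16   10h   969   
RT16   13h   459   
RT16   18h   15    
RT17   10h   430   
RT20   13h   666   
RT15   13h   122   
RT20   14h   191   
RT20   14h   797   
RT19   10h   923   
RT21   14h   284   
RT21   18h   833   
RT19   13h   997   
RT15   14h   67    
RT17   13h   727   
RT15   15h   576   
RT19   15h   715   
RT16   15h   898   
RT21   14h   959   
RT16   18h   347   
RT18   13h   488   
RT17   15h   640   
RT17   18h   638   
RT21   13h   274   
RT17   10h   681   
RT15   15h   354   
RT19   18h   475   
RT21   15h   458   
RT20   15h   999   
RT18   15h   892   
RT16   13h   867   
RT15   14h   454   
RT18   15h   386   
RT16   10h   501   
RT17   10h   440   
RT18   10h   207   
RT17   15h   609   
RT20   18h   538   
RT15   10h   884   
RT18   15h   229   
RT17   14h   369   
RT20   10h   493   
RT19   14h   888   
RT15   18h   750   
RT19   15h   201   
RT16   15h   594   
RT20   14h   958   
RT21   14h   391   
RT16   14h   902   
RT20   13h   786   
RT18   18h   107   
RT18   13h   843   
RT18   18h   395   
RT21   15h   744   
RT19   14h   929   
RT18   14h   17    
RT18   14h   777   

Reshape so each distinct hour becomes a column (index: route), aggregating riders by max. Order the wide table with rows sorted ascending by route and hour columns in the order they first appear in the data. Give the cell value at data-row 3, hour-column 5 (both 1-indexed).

With rows sorted ascending by route, row 3 is route=RT17. hour columns in first-appearance order: 10h, 13h, 18h, 14h, 15h; column 5 is 15h.
Long rows with route=RT17, hour=15h: max(264, 640, 609) = 640.

640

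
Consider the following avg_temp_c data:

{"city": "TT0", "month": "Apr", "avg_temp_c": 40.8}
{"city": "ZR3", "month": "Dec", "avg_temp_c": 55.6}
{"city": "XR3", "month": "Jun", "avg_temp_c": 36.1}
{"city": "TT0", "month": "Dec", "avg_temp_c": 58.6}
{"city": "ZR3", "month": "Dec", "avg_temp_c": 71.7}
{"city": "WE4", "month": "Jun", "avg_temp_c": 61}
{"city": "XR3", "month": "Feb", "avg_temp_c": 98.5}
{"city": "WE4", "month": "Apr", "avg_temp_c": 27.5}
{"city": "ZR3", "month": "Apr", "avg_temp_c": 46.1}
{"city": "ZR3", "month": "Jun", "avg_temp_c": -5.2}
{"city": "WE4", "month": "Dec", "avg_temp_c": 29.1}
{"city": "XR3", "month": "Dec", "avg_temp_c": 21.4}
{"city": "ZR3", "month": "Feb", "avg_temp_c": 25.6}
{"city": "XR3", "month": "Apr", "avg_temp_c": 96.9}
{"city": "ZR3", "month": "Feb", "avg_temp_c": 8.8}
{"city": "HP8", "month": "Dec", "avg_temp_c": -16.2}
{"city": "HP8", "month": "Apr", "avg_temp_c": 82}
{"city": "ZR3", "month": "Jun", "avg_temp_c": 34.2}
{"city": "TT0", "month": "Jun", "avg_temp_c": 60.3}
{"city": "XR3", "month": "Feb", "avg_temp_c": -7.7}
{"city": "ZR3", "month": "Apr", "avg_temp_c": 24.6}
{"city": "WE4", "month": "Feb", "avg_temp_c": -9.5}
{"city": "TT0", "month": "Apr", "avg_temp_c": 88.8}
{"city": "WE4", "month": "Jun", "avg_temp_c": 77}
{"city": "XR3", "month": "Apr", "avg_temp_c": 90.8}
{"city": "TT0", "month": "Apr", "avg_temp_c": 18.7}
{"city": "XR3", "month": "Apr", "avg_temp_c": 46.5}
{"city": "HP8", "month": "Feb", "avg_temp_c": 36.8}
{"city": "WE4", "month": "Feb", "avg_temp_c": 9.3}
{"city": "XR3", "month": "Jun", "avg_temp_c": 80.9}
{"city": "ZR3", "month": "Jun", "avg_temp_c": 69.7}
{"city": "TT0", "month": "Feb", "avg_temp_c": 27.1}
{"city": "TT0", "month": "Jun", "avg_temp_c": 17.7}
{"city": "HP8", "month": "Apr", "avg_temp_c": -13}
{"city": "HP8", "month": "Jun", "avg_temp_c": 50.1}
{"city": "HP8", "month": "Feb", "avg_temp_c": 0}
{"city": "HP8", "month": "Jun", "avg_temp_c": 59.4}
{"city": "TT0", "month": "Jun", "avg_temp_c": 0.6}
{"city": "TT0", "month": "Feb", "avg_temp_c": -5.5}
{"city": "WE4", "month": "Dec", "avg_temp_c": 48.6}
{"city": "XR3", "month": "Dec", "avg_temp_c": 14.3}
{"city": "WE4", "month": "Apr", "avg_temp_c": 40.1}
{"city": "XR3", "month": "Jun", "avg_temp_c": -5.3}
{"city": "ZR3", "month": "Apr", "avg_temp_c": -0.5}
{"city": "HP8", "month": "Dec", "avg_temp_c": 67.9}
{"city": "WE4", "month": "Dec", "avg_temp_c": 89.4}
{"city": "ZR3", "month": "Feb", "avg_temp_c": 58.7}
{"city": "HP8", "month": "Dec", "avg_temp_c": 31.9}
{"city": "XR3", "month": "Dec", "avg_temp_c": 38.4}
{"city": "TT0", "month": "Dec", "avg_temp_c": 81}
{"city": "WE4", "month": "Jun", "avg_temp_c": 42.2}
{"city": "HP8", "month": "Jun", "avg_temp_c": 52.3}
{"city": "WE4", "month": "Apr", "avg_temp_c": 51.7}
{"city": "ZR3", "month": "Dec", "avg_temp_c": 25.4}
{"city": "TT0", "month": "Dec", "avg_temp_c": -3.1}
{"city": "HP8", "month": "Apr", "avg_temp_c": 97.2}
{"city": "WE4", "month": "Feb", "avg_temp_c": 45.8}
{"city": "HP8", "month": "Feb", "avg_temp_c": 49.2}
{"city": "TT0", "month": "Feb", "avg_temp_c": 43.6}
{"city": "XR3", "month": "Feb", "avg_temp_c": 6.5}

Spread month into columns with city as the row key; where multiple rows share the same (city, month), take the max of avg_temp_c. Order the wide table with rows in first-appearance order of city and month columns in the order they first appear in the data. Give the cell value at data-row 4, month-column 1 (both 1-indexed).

51.7

With rows in first-appearance order of city, row 4 is city=WE4. month columns in first-appearance order: Apr, Dec, Jun, Feb; column 1 is Apr.
Long rows with city=WE4, month=Apr: max(27.5, 40.1, 51.7) = 51.7.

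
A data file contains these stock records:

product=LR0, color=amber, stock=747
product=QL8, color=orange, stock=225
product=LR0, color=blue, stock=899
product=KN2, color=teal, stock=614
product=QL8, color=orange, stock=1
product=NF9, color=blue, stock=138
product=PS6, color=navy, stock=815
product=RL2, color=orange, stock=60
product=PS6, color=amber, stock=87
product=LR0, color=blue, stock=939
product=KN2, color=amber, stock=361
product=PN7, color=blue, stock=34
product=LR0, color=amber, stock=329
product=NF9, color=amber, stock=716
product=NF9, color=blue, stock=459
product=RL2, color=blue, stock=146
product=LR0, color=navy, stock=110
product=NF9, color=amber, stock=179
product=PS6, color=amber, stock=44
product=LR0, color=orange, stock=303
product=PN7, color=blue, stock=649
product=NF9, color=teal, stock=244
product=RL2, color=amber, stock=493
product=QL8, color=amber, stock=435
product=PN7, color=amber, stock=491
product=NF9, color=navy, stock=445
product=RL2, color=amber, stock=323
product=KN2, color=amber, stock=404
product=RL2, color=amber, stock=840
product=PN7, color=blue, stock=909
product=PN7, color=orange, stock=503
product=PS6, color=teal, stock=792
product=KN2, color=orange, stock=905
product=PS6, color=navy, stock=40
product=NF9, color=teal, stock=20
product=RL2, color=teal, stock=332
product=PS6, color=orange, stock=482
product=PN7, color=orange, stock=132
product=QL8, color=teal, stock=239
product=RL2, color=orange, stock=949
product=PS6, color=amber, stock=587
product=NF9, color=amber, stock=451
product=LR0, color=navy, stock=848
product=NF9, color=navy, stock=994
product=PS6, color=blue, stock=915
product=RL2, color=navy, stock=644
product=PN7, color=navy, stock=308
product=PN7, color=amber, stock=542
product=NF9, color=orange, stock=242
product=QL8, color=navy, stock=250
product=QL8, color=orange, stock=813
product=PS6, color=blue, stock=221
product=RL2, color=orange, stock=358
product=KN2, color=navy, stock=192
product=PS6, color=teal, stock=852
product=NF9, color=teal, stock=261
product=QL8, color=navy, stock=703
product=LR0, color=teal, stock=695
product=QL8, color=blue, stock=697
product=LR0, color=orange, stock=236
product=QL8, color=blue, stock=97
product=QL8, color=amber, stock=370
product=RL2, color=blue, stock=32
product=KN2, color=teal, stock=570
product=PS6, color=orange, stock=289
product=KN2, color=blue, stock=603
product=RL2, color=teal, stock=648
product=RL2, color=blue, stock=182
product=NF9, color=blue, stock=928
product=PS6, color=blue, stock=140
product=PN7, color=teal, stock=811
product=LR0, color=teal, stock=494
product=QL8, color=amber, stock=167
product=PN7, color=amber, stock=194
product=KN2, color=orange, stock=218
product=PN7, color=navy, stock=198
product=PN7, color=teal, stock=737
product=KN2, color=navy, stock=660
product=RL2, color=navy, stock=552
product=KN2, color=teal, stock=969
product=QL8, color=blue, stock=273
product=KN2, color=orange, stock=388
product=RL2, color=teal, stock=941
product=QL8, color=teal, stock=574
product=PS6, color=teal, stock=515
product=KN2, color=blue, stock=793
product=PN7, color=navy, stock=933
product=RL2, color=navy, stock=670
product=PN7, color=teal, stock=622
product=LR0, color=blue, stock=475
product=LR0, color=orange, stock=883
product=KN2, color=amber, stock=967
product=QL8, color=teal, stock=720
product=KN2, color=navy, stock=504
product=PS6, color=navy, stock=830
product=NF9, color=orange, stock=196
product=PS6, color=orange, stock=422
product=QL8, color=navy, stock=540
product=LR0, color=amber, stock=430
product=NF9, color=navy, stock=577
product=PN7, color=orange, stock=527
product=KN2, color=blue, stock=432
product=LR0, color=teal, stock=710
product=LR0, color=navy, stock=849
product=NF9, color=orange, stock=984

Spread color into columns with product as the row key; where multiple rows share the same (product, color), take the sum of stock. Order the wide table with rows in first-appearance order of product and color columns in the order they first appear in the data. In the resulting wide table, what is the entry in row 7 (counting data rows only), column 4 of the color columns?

With rows in first-appearance order of product, row 7 is product=PN7. color columns in first-appearance order: amber, orange, blue, teal, navy; column 4 is teal.
Long rows with product=PN7, color=teal: 811 + 737 + 622 = 2170.

2170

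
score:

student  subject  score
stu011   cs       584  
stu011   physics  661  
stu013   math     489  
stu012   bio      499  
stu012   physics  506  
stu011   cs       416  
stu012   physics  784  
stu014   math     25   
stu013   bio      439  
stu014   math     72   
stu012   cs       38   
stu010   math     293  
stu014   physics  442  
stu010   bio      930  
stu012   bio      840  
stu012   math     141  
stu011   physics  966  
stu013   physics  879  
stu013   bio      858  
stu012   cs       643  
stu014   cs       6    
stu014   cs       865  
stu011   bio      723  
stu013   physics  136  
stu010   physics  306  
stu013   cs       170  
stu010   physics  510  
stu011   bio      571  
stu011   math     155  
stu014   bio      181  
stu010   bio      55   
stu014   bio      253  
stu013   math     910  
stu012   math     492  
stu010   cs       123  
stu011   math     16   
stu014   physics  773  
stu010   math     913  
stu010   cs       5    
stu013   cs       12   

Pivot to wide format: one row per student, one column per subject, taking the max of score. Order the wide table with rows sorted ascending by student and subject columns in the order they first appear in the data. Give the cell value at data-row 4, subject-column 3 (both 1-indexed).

With rows sorted ascending by student, row 4 is student=stu013. subject columns in first-appearance order: cs, physics, math, bio; column 3 is math.
Long rows with student=stu013, subject=math: max(489, 910) = 910.

910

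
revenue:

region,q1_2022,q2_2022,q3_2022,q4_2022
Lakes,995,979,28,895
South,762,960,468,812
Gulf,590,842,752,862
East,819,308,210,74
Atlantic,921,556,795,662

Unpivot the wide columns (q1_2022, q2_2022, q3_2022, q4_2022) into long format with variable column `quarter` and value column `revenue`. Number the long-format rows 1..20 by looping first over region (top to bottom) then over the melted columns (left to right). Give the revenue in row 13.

819

20 rows total (5 × 4). Row 13: index ⌊(13-1)/4⌋ = 3 into region → East; (13-1) mod 4 = 0 into the melted columns → q1_2022.
So row 13 is (East, q1_2022, 819); revenue = 819.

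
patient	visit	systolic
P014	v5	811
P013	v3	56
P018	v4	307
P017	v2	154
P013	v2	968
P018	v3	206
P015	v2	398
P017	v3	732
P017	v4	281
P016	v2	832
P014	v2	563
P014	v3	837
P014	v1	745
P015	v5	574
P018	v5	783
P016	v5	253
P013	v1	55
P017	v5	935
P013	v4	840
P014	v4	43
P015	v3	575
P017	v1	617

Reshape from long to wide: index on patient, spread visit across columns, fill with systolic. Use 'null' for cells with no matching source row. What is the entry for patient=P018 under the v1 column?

null

No long-format row has patient=P018 and visit=v1, so the cell is null.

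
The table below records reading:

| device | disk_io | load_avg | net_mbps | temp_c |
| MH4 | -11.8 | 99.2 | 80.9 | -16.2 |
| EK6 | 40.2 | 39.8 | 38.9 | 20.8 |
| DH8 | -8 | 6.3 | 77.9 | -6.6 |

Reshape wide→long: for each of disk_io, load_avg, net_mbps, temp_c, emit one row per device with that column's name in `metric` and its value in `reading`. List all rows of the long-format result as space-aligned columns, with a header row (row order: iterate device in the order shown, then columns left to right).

device  metric    reading
MH4     disk_io   -11.8  
MH4     load_avg  99.2   
MH4     net_mbps  80.9   
MH4     temp_c    -16.2  
EK6     disk_io   40.2   
EK6     load_avg  39.8   
EK6     net_mbps  38.9   
EK6     temp_c    20.8   
DH8     disk_io   -8     
DH8     load_avg  6.3    
DH8     net_mbps  77.9   
DH8     temp_c    -6.6   

Each (device, column) pair becomes one row: 3 × 4 = 12 rows.
For example, (MH4, disk_io) → reading=-11.8.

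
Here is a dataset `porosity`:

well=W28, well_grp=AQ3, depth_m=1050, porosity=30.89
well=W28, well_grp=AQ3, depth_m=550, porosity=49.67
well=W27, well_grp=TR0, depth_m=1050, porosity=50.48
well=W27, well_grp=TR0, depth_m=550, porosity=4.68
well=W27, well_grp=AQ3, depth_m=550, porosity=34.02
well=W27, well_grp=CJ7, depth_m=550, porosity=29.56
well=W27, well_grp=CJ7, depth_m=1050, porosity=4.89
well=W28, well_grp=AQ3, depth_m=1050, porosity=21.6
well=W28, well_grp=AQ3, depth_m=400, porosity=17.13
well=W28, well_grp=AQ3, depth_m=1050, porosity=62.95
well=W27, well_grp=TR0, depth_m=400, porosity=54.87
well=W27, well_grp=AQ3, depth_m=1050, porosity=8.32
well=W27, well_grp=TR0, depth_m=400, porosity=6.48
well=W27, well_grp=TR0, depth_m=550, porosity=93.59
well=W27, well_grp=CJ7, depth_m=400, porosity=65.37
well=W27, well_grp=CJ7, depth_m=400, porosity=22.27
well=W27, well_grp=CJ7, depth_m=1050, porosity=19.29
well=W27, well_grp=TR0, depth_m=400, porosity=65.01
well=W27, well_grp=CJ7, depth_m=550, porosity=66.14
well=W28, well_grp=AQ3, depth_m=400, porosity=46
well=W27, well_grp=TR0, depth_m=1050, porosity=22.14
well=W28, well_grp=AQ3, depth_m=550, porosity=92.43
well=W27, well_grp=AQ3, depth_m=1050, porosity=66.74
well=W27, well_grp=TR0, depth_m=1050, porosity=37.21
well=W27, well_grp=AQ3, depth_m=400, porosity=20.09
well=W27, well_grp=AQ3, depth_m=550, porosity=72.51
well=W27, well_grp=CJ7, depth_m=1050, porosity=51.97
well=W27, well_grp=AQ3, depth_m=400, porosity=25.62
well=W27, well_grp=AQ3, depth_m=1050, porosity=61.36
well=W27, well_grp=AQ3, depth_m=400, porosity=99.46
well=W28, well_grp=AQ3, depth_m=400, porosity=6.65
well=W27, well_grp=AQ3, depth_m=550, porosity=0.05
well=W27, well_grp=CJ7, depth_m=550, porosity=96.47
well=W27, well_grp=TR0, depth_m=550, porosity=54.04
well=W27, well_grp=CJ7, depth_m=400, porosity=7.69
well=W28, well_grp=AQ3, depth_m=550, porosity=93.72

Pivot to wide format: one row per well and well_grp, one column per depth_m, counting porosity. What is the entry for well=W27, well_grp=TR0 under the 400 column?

3

Rows with well=W27, well_grp=TR0 and depth_m=400: porosity values are 54.87, 6.48, 65.01.
3 rows match — count = 3.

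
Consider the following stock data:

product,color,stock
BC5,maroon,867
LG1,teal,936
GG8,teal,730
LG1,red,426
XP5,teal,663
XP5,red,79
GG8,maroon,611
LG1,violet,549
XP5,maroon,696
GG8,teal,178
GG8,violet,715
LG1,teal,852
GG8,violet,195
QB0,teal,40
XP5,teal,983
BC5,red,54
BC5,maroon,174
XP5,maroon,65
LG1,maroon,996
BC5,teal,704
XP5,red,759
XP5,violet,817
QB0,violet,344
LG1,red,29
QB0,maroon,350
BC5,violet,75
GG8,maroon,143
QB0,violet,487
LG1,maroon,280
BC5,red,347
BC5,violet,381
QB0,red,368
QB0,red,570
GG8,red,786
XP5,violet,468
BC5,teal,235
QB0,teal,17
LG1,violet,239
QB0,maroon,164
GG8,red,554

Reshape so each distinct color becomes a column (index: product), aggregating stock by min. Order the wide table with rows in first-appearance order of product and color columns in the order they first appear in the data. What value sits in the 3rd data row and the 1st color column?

With rows in first-appearance order of product, row 3 is product=GG8. color columns in first-appearance order: maroon, teal, red, violet; column 1 is maroon.
Long rows with product=GG8, color=maroon: min(611, 143) = 143.

143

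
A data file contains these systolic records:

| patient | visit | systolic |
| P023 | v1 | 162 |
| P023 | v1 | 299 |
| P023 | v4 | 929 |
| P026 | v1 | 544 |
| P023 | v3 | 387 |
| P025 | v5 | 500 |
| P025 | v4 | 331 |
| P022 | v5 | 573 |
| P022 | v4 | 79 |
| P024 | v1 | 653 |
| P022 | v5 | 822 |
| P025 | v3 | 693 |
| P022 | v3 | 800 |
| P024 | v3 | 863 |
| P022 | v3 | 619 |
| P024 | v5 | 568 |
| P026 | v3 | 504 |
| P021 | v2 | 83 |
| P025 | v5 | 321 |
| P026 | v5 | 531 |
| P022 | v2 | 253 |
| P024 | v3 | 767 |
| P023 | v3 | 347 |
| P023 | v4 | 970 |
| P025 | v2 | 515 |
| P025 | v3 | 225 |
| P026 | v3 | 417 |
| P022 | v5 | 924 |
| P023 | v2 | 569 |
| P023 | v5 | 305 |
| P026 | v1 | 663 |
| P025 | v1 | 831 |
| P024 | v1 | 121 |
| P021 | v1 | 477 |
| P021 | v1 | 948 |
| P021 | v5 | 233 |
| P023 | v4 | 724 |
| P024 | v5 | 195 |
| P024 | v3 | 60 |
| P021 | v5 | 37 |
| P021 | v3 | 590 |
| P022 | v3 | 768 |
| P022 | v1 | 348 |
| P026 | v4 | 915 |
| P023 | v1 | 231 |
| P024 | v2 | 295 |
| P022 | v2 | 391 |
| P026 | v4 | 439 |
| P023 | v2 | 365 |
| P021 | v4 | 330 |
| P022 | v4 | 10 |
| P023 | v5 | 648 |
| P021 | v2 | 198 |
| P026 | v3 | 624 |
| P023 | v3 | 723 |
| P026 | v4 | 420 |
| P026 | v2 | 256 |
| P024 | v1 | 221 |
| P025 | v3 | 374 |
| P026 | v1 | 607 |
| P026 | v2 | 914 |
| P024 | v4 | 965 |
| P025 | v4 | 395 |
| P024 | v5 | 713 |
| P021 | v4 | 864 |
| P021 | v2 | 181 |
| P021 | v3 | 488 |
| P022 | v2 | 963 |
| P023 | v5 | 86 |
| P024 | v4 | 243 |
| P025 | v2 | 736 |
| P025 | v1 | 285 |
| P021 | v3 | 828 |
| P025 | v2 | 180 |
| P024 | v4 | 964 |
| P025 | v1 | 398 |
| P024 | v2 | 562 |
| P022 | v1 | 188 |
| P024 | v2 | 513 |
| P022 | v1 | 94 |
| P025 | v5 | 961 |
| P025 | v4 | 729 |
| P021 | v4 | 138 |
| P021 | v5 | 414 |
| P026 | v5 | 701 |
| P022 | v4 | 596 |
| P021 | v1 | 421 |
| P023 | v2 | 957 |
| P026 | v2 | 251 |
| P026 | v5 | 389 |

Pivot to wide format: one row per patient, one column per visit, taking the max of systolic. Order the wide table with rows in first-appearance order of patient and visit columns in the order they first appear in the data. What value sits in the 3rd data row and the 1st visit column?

With rows in first-appearance order of patient, row 3 is patient=P025. visit columns in first-appearance order: v1, v4, v3, v5, v2; column 1 is v1.
Long rows with patient=P025, visit=v1: max(831, 285, 398) = 831.

831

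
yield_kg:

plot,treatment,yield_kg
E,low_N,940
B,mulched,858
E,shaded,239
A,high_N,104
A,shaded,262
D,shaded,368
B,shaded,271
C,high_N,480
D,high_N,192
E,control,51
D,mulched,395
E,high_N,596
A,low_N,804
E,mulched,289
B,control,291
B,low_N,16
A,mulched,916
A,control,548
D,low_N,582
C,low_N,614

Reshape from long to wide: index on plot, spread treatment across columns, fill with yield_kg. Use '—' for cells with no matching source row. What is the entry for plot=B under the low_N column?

The long row with plot=B, treatment=low_N has yield_kg=16.

16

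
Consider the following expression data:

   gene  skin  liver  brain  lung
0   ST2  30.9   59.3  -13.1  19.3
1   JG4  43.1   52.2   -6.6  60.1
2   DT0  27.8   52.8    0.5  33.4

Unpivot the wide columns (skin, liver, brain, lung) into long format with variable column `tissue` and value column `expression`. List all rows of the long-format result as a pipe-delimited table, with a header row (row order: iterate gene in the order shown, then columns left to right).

Each (gene, column) pair becomes one row: 3 × 4 = 12 rows.
For example, (ST2, skin) → expression=30.9.

| gene | tissue | expression |
| ST2 | skin | 30.9 |
| ST2 | liver | 59.3 |
| ST2 | brain | -13.1 |
| ST2 | lung | 19.3 |
| JG4 | skin | 43.1 |
| JG4 | liver | 52.2 |
| JG4 | brain | -6.6 |
| JG4 | lung | 60.1 |
| DT0 | skin | 27.8 |
| DT0 | liver | 52.8 |
| DT0 | brain | 0.5 |
| DT0 | lung | 33.4 |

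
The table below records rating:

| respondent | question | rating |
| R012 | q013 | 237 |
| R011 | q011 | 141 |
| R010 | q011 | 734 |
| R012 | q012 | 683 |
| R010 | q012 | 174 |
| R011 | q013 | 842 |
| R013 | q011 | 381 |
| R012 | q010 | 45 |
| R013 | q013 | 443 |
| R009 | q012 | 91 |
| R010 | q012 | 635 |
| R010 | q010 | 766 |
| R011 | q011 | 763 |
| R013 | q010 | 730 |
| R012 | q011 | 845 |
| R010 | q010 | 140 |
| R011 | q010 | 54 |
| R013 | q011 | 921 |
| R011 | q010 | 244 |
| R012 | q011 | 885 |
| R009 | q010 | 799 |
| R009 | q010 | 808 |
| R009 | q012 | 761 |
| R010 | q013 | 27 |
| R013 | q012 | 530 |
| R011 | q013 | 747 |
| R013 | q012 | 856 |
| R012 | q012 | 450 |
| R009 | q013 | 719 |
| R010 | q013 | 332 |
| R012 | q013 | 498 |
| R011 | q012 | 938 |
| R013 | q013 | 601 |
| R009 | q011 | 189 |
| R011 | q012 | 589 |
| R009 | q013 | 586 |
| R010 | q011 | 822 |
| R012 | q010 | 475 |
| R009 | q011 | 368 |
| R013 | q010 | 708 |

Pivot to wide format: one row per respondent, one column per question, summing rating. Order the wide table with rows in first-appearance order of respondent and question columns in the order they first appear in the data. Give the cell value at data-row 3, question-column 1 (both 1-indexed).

359

With rows in first-appearance order of respondent, row 3 is respondent=R010. question columns in first-appearance order: q013, q011, q012, q010; column 1 is q013.
Long rows with respondent=R010, question=q013: 27 + 332 = 359.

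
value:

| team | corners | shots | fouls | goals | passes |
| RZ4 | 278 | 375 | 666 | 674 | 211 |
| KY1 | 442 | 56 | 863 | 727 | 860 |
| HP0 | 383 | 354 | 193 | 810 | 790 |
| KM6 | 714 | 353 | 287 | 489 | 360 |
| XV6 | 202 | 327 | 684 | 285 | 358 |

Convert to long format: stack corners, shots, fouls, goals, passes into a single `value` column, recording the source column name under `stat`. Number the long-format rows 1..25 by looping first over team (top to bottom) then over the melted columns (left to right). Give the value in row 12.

354

25 rows total (5 × 5). Row 12: index ⌊(12-1)/5⌋ = 2 into team → HP0; (12-1) mod 5 = 1 into the melted columns → shots.
So row 12 is (HP0, shots, 354); value = 354.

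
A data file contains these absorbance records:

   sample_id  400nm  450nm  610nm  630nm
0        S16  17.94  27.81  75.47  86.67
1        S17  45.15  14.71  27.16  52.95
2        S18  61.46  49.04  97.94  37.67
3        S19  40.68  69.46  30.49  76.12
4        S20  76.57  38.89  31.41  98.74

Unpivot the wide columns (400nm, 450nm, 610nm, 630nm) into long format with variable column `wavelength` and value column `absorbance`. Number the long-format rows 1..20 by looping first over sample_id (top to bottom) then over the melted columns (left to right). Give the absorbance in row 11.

97.94

20 rows total (5 × 4). Row 11: index ⌊(11-1)/4⌋ = 2 into sample_id → S18; (11-1) mod 4 = 2 into the melted columns → 610nm.
So row 11 is (S18, 610nm, 97.94); absorbance = 97.94.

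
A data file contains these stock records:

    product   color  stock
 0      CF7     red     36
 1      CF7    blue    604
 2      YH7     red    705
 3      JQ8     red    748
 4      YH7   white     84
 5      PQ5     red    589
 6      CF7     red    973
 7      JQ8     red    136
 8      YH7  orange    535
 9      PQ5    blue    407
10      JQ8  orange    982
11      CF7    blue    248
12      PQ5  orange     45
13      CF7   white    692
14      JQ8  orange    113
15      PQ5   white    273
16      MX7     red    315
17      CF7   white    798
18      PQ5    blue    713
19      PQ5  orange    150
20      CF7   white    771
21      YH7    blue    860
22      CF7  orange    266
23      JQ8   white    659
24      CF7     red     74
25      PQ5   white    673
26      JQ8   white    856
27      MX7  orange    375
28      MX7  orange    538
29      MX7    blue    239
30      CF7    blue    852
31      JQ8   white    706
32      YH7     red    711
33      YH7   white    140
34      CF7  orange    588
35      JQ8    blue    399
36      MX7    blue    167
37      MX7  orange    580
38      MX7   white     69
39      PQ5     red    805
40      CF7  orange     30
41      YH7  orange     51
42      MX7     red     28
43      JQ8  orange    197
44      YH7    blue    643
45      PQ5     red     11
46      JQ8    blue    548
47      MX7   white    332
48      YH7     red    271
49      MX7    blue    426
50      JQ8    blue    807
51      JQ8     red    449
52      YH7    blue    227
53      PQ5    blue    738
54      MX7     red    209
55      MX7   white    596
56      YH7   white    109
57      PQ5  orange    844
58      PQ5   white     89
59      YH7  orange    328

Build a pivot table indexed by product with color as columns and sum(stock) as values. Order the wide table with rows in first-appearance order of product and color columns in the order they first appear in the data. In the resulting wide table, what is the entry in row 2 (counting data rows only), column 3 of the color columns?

333

With rows in first-appearance order of product, row 2 is product=YH7. color columns in first-appearance order: red, blue, white, orange; column 3 is white.
Long rows with product=YH7, color=white: 84 + 140 + 109 = 333.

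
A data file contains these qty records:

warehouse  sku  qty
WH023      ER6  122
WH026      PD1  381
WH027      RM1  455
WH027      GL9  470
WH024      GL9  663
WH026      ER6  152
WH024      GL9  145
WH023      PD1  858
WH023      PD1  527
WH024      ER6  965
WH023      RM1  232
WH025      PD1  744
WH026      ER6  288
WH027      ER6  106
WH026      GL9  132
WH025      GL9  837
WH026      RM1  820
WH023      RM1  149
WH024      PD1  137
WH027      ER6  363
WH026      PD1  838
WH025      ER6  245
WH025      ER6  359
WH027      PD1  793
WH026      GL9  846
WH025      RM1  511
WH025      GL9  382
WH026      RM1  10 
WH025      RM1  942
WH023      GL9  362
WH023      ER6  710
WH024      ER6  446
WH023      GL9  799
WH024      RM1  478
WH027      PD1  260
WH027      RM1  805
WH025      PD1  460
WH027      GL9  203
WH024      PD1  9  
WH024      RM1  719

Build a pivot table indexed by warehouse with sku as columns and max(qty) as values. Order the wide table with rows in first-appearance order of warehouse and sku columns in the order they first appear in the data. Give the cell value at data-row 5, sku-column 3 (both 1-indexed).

With rows in first-appearance order of warehouse, row 5 is warehouse=WH025. sku columns in first-appearance order: ER6, PD1, RM1, GL9; column 3 is RM1.
Long rows with warehouse=WH025, sku=RM1: max(511, 942) = 942.

942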